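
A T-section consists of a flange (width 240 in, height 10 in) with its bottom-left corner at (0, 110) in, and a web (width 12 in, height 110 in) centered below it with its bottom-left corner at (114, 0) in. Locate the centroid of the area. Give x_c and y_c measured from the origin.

x_c = 120.00 in, y_c = 93.71 in

web: A = 12 × 110 = 1320.00, centroid at (120.00, 55.00).
flange: A = 240 × 10 = 2400.00, centroid at (120.00, 115.00).
ΣA = 3720.00 in², ΣAx_c = 446400.00 in³, ΣAy_c = 348600.00 in³.
x_c = 446400.00/3720.00 = 120.00 in; y_c = 348600.00/3720.00 = 93.71 in.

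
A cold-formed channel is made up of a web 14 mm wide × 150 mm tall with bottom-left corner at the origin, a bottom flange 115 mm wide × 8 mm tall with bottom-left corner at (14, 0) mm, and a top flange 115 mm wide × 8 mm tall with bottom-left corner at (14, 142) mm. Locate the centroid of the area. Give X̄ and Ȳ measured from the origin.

X̄ = 37.12 mm, Ȳ = 75.00 mm

web: A = 14 × 150 = 2100.00, centroid at (7.00, 75.00).
bottom flange: A = 115 × 8 = 920.00, centroid at (71.50, 4.00).
top flange: A = 115 × 8 = 920.00, centroid at (71.50, 146.00).
ΣA = 3940.00 mm², ΣAX̄ = 146260.00 mm³, ΣAȲ = 295500.00 mm³.
X̄ = 146260.00/3940.00 = 37.12 mm; Ȳ = 295500.00/3940.00 = 75.00 mm.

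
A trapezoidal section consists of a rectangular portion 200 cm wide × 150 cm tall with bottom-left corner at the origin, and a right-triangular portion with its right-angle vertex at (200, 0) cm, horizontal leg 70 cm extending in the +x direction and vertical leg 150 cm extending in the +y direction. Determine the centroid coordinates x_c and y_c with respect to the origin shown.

rectangular portion: A = 200 × 150 = 30000.00, centroid at (100.00, 75.00).
triangular portion: A = ½·70·150 = 5250.00, centroid at (223.33, 50.00).
ΣA = 35250.00 cm², ΣAx_c = 4172500.00 cm³, ΣAy_c = 2512500.00 cm³.
x_c = 4172500.00/35250.00 = 118.37 cm; y_c = 2512500.00/35250.00 = 71.28 cm.

x_c = 118.37 cm, y_c = 71.28 cm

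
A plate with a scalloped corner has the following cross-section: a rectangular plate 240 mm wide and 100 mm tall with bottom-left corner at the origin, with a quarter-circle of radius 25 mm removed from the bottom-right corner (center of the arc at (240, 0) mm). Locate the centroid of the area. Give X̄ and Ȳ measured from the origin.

plate: A = 240 × 100 = 24000.00, centroid at (120.00, 50.00).
removed quarter-circle: A = −¼π·25² = -490.87, centroid at (229.39, 10.61).
ΣA = 23509.13 mm², ΣAX̄ = 2767398.61 mm³, ΣAȲ = 1194791.67 mm³.
X̄ = 2767398.61/23509.13 = 117.72 mm; Ȳ = 1194791.67/23509.13 = 50.82 mm.

X̄ = 117.72 mm, Ȳ = 50.82 mm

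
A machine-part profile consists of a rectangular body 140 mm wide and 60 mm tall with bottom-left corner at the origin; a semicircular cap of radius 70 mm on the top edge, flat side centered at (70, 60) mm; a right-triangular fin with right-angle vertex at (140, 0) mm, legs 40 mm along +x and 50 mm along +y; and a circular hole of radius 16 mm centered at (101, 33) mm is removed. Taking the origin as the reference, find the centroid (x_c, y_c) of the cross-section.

x_c = 73.58 mm, y_c = 57.24 mm

rectangular body: A = 140 × 60 = 8400.00, centroid at (70.00, 30.00).
semicircular top: A = ½π·70² = 7696.90, centroid at (70.00, 89.71).
triangular fin: A = ½·40·50 = 1000.00, centroid at (153.33, 16.67).
hole: A = −π·16² = -804.25, centroid at (101.00, 33.00).
ΣA = 16292.65 mm²
ΣAx_c = (8400.00)(70.00) + (7696.90)(70.00) + (1000.00)(153.33) + (-804.25)(101.00) = 1198887.45 mm³
ΣAy_c = (8400.00)(30.00) + (7696.90)(89.71) + (1000.00)(16.67) + (-804.25)(33.00) = 932607.28 mm³
x_c = 1198887.45 / 16292.65 = 73.58 mm
y_c = 932607.28 / 16292.65 = 57.24 mm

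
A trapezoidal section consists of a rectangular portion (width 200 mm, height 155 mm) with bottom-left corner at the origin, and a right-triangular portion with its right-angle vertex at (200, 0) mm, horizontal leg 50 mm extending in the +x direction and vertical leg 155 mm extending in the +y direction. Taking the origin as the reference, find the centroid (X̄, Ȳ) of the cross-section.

rectangular portion: A = 200 × 155 = 31000.00, centroid at (100.00, 77.50).
triangular portion: A = ½·50·155 = 3875.00, centroid at (216.67, 51.67).
ΣA = 34875.00 mm²
ΣAX̄ = (31000.00)(100.00) + (3875.00)(216.67) = 3939583.33 mm³
ΣAȲ = (31000.00)(77.50) + (3875.00)(51.67) = 2602708.33 mm³
X̄ = 3939583.33 / 34875.00 = 112.96 mm
Ȳ = 2602708.33 / 34875.00 = 74.63 mm

X̄ = 112.96 mm, Ȳ = 74.63 mm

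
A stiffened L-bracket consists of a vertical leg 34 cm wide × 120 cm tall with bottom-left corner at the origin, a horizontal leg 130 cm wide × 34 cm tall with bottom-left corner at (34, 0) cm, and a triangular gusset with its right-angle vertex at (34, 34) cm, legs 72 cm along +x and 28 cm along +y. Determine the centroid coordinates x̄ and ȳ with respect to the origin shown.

x̄ = 59.47 cm, ȳ = 38.24 cm

vertical leg: A = 34 × 120 = 4080.00, centroid at (17.00, 60.00).
horizontal leg: A = 130 × 34 = 4420.00, centroid at (99.00, 17.00).
gusset: A = ½·72·28 = 1008.00, centroid at (58.00, 43.33).
ΣA = 9508.00 cm², ΣAx̄ = 565404.00 cm³, ΣAȳ = 363620.00 cm³.
x̄ = 565404.00/9508.00 = 59.47 cm; ȳ = 363620.00/9508.00 = 38.24 cm.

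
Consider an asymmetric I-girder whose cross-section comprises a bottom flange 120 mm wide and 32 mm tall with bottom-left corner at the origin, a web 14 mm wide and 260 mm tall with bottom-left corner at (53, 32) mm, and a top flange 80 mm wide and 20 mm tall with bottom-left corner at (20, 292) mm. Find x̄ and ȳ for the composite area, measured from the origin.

x̄ = 60.00 mm, ȳ = 124.93 mm

Part | A | x̄ᵢ | ȳᵢ | A·x̄ᵢ | A·ȳᵢ
bottom flange | 3840.00 | 60.00 | 16.00 | 230400.00 | 61440.00
web | 3640.00 | 60.00 | 162.00 | 218400.00 | 589680.00
top flange | 1600.00 | 60.00 | 302.00 | 96000.00 | 483200.00
Σ | 9080.00 |  |  | 544800.00 | 1134320.00
x̄ = 544800.00 / 9080.00 = 60.00 mm
ȳ = 1134320.00 / 9080.00 = 124.93 mm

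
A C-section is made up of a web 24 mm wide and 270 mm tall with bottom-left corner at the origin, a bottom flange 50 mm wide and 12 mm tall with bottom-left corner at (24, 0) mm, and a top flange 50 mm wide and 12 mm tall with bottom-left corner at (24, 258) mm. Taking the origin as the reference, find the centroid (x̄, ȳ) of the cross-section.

web: A = 24 × 270 = 6480.00, centroid at (12.00, 135.00).
bottom flange: A = 50 × 12 = 600.00, centroid at (49.00, 6.00).
top flange: A = 50 × 12 = 600.00, centroid at (49.00, 264.00).
ΣA = 7680.00 mm², ΣAx̄ = 136560.00 mm³, ΣAȳ = 1036800.00 mm³.
x̄ = 136560.00/7680.00 = 17.78 mm; ȳ = 1036800.00/7680.00 = 135.00 mm.

x̄ = 17.78 mm, ȳ = 135.00 mm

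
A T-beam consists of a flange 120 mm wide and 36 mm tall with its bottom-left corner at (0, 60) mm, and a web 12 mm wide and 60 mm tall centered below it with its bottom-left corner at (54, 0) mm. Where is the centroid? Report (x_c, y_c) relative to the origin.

x_c = 60.00 mm, y_c = 71.14 mm

Part | A | x̄ᵢ | ȳᵢ | A·x̄ᵢ | A·ȳᵢ
web | 720.00 | 60.00 | 30.00 | 43200.00 | 21600.00
flange | 4320.00 | 60.00 | 78.00 | 259200.00 | 336960.00
Σ | 5040.00 |  |  | 302400.00 | 358560.00
x_c = 302400.00 / 5040.00 = 60.00 mm
y_c = 358560.00 / 5040.00 = 71.14 mm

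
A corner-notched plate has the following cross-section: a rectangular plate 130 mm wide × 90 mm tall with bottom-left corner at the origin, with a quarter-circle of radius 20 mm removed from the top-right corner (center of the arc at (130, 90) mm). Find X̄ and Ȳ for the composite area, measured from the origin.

X̄ = 63.44 mm, Ȳ = 43.99 mm

Part | A | x̄ᵢ | ȳᵢ | A·x̄ᵢ | A·ȳᵢ
plate | 11700.00 | 65.00 | 45.00 | 760500.00 | 526500.00
removed quarter-circle | -314.16 | 121.51 | 81.51 | -38174.04 | -25607.67
Σ | 11385.84 |  |  | 722325.96 | 500892.33
X̄ = 722325.96 / 11385.84 = 63.44 mm
Ȳ = 500892.33 / 11385.84 = 43.99 mm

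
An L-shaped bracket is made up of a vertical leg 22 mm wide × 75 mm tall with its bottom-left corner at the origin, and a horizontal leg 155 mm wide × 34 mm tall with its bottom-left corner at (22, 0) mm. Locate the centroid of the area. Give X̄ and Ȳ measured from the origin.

vertical leg: A = 22 × 75 = 1650.00, centroid at (11.00, 37.50).
horizontal leg: A = 155 × 34 = 5270.00, centroid at (99.50, 17.00).
ΣA = 6920.00 mm²
ΣAX̄ = (1650.00)(11.00) + (5270.00)(99.50) = 542515.00 mm³
ΣAȲ = (1650.00)(37.50) + (5270.00)(17.00) = 151465.00 mm³
X̄ = 542515.00 / 6920.00 = 78.40 mm
Ȳ = 151465.00 / 6920.00 = 21.89 mm

X̄ = 78.40 mm, Ȳ = 21.89 mm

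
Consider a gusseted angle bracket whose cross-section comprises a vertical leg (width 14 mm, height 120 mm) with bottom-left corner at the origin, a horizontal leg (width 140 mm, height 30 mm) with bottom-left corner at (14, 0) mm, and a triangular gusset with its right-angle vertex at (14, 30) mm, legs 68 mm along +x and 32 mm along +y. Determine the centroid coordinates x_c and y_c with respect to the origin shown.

vertical leg: A = 14 × 120 = 1680.00, centroid at (7.00, 60.00).
horizontal leg: A = 140 × 30 = 4200.00, centroid at (84.00, 15.00).
gusset: A = ½·68·32 = 1088.00, centroid at (36.67, 40.67).
ΣA = 6968.00 mm², ΣAx_c = 404453.33 mm³, ΣAy_c = 208045.33 mm³.
x_c = 404453.33/6968.00 = 58.04 mm; y_c = 208045.33/6968.00 = 29.86 mm.

x_c = 58.04 mm, y_c = 29.86 mm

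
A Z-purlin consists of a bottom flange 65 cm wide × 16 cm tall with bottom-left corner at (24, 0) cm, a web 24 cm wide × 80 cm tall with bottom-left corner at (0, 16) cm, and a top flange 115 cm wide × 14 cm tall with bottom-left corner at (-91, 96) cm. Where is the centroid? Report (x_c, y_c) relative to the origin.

x_c = 6.10 cm, y_c = 61.63 cm

bottom flange: A = 65 × 16 = 1040.00, centroid at (56.50, 8.00).
web: A = 24 × 80 = 1920.00, centroid at (12.00, 56.00).
top flange: A = 115 × 14 = 1610.00, centroid at (-33.50, 103.00).
ΣA = 4570.00 cm²
ΣAx_c = (1040.00)(56.50) + (1920.00)(12.00) + (1610.00)(-33.50) = 27865.00 cm³
ΣAy_c = (1040.00)(8.00) + (1920.00)(56.00) + (1610.00)(103.00) = 281670.00 cm³
x_c = 27865.00 / 4570.00 = 6.10 cm
y_c = 281670.00 / 4570.00 = 61.63 cm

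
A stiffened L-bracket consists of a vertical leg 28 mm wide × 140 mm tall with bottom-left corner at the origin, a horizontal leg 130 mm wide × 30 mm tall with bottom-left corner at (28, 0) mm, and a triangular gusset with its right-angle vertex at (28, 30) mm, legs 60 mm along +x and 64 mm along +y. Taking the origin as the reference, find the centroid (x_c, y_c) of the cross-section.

x_c = 52.33 mm, y_c = 44.30 mm

Part | A | x̄ᵢ | ȳᵢ | A·x̄ᵢ | A·ȳᵢ
vertical leg | 3920.00 | 14.00 | 70.00 | 54880.00 | 274400.00
horizontal leg | 3900.00 | 93.00 | 15.00 | 362700.00 | 58500.00
gusset | 1920.00 | 48.00 | 51.33 | 92160.00 | 98560.00
Σ | 9740.00 |  |  | 509740.00 | 431460.00
x_c = 509740.00 / 9740.00 = 52.33 mm
y_c = 431460.00 / 9740.00 = 44.30 mm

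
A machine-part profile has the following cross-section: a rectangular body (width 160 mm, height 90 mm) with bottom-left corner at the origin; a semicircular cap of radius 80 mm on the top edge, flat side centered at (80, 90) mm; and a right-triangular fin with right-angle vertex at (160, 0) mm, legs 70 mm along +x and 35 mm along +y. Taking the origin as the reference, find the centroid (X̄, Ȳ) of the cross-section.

X̄ = 84.93 mm, Ȳ = 74.32 mm

Part | A | x̄ᵢ | ȳᵢ | A·x̄ᵢ | A·ȳᵢ
rectangular body | 14400.00 | 80.00 | 45.00 | 1152000.00 | 648000.00
semicircular top | 10053.10 | 80.00 | 123.95 | 804247.72 | 1246112.02
triangular fin | 1225.00 | 183.33 | 11.67 | 224583.33 | 14291.67
Σ | 25678.10 |  |  | 2180831.05 | 1908403.68
X̄ = 2180831.05 / 25678.10 = 84.93 mm
Ȳ = 1908403.68 / 25678.10 = 74.32 mm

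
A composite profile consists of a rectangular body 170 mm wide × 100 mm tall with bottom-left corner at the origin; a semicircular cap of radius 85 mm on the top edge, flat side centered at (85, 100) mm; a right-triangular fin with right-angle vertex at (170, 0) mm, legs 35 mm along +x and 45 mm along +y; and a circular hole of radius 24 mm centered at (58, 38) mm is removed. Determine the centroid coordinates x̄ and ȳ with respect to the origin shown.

x̄ = 89.57 mm, ȳ = 85.53 mm

rectangular body: A = 170 × 100 = 17000.00, centroid at (85.00, 50.00).
semicircular top: A = ½π·85² = 11349.00, centroid at (85.00, 136.08).
triangular fin: A = ½·35·45 = 787.50, centroid at (181.67, 15.00).
hole: A = −π·24² = -1809.56, centroid at (58.00, 38.00).
ΣA = 27326.95 mm²
ΣAx̄ = (17000.00)(85.00) + (11349.00)(85.00) + (787.50)(181.67) + (-1809.56)(58.00) = 2447773.47 mm³
ΣAȳ = (17000.00)(50.00) + (11349.00)(136.08) + (787.50)(15.00) + (-1809.56)(38.00) = 2337366.33 mm³
x̄ = 2447773.47 / 27326.95 = 89.57 mm
ȳ = 2337366.33 / 27326.95 = 85.53 mm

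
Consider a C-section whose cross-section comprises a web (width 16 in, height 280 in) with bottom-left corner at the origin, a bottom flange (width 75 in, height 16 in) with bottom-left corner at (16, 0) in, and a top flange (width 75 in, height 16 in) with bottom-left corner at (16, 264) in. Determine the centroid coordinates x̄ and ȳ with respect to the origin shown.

web: A = 16 × 280 = 4480.00, centroid at (8.00, 140.00).
bottom flange: A = 75 × 16 = 1200.00, centroid at (53.50, 8.00).
top flange: A = 75 × 16 = 1200.00, centroid at (53.50, 272.00).
ΣA = 6880.00 in², ΣAx̄ = 164240.00 in³, ΣAȳ = 963200.00 in³.
x̄ = 164240.00/6880.00 = 23.87 in; ȳ = 963200.00/6880.00 = 140.00 in.

x̄ = 23.87 in, ȳ = 140.00 in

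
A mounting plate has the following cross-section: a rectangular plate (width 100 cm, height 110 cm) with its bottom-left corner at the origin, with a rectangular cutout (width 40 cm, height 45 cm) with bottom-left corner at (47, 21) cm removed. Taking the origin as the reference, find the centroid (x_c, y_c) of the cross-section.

plate: A = 100 × 110 = 11000.00, centroid at (50.00, 55.00).
hole: A = −(40 × 45) = -1800.00, centroid at (67.00, 43.50).
ΣA = 9200.00 cm², ΣAx_c = 429400.00 cm³, ΣAy_c = 526700.00 cm³.
x_c = 429400.00/9200.00 = 46.67 cm; y_c = 526700.00/9200.00 = 57.25 cm.

x_c = 46.67 cm, y_c = 57.25 cm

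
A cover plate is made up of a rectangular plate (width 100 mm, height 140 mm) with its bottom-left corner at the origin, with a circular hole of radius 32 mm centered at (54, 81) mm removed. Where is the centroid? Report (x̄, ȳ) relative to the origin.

x̄ = 48.81 mm, ȳ = 66.72 mm

plate: A = 100 × 140 = 14000.00, centroid at (50.00, 70.00).
hole: A = −π·32² = -3216.99, centroid at (54.00, 81.00).
ΣA = 10783.01 mm², ΣAx̄ = 526282.49 mm³, ΣAȳ = 719423.74 mm³.
x̄ = 526282.49/10783.01 = 48.81 mm; ȳ = 719423.74/10783.01 = 66.72 mm.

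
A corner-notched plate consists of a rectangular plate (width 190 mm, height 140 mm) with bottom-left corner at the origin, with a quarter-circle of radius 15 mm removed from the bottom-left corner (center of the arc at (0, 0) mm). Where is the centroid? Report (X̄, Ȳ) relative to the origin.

X̄ = 95.59 mm, Ȳ = 70.43 mm

plate: A = 190 × 140 = 26600.00, centroid at (95.00, 70.00).
removed quarter-circle: A = −¼π·15² = -176.71, centroid at (6.37, 6.37).
ΣA = 26423.29 mm²
ΣAX̄ = (26600.00)(95.00) + (-176.71)(6.37) = 2525875.00 mm³
ΣAȲ = (26600.00)(70.00) + (-176.71)(6.37) = 1860875.00 mm³
X̄ = 2525875.00 / 26423.29 = 95.59 mm
Ȳ = 1860875.00 / 26423.29 = 70.43 mm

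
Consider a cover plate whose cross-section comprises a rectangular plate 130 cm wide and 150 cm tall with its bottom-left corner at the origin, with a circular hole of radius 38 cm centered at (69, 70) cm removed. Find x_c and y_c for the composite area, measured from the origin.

plate: A = 130 × 150 = 19500.00, centroid at (65.00, 75.00).
hole: A = −π·38² = -4536.46, centroid at (69.00, 70.00).
ΣA = 14963.54 cm²
ΣAx_c = (19500.00)(65.00) + (-4536.46)(69.00) = 954484.27 cm³
ΣAy_c = (19500.00)(75.00) + (-4536.46)(70.00) = 1144947.81 cm³
x_c = 954484.27 / 14963.54 = 63.79 cm
y_c = 1144947.81 / 14963.54 = 76.52 cm

x_c = 63.79 cm, y_c = 76.52 cm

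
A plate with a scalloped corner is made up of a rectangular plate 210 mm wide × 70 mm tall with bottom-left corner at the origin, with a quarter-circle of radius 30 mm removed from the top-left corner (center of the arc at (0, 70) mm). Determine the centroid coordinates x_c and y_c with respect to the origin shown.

x_c = 109.66 mm, y_c = 33.88 mm

plate: A = 210 × 70 = 14700.00, centroid at (105.00, 35.00).
removed quarter-circle: A = −¼π·30² = -706.86, centroid at (12.73, 57.27).
ΣA = 13993.14 mm²
ΣAx_c = (14700.00)(105.00) + (-706.86)(12.73) = 1534500.00 mm³
ΣAy_c = (14700.00)(35.00) + (-706.86)(57.27) = 474019.92 mm³
x_c = 1534500.00 / 13993.14 = 109.66 mm
y_c = 474019.92 / 13993.14 = 33.88 mm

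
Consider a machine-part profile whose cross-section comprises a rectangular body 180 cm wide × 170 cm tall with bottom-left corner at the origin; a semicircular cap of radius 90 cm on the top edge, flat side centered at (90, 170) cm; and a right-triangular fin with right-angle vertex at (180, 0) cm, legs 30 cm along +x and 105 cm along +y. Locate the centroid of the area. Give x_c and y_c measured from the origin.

Part | A | x̄ᵢ | ȳᵢ | A·x̄ᵢ | A·ȳᵢ
rectangular body | 30600.00 | 90.00 | 85.00 | 2754000.00 | 2601000.00
semicircular top | 12723.45 | 90.00 | 208.20 | 1145110.52 | 2648986.54
triangular fin | 1575.00 | 190.00 | 35.00 | 299250.00 | 55125.00
Σ | 44898.45 |  |  | 4198360.52 | 5305111.54
x_c = 4198360.52 / 44898.45 = 93.51 cm
y_c = 5305111.54 / 44898.45 = 118.16 cm

x_c = 93.51 cm, y_c = 118.16 cm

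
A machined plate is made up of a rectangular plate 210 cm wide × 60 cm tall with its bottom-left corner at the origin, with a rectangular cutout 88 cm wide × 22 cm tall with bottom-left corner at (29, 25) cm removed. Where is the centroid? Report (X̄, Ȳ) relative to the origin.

X̄ = 110.81 cm, Ȳ = 28.91 cm

Part | A | x̄ᵢ | ȳᵢ | A·x̄ᵢ | A·ȳᵢ
plate | 12600.00 | 105.00 | 30.00 | 1323000.00 | 378000.00
hole | -1936.00 | 73.00 | 36.00 | -141328.00 | -69696.00
Σ | 10664.00 |  |  | 1181672.00 | 308304.00
X̄ = 1181672.00 / 10664.00 = 110.81 cm
Ȳ = 308304.00 / 10664.00 = 28.91 cm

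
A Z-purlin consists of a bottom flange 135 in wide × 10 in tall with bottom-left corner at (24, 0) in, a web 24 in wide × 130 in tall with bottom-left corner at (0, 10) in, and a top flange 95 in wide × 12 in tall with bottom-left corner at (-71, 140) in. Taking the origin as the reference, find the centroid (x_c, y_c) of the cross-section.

bottom flange: A = 135 × 10 = 1350.00, centroid at (91.50, 5.00).
web: A = 24 × 130 = 3120.00, centroid at (12.00, 75.00).
top flange: A = 95 × 12 = 1140.00, centroid at (-23.50, 146.00).
ΣA = 5610.00 in²
ΣAx_c = (1350.00)(91.50) + (3120.00)(12.00) + (1140.00)(-23.50) = 134175.00 in³
ΣAy_c = (1350.00)(5.00) + (3120.00)(75.00) + (1140.00)(146.00) = 407190.00 in³
x_c = 134175.00 / 5610.00 = 23.92 in
y_c = 407190.00 / 5610.00 = 72.58 in

x_c = 23.92 in, y_c = 72.58 in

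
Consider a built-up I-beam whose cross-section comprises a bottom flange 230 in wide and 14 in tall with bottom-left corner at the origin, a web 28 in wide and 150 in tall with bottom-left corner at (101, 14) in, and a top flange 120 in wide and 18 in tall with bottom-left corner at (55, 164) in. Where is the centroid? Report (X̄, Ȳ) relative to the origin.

X̄ = 115.00 in, Ȳ = 80.38 in

bottom flange: A = 230 × 14 = 3220.00, centroid at (115.00, 7.00).
web: A = 28 × 150 = 4200.00, centroid at (115.00, 89.00).
top flange: A = 120 × 18 = 2160.00, centroid at (115.00, 173.00).
ΣA = 9580.00 in²
ΣAX̄ = (3220.00)(115.00) + (4200.00)(115.00) + (2160.00)(115.00) = 1101700.00 in³
ΣAȲ = (3220.00)(7.00) + (4200.00)(89.00) + (2160.00)(173.00) = 770020.00 in³
X̄ = 1101700.00 / 9580.00 = 115.00 in
Ȳ = 770020.00 / 9580.00 = 80.38 in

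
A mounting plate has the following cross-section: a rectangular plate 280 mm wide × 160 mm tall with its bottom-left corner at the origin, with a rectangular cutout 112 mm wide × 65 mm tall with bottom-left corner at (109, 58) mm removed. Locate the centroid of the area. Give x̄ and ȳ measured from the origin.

x̄ = 135.15 mm, ȳ = 77.96 mm

plate: A = 280 × 160 = 44800.00, centroid at (140.00, 80.00).
hole: A = −(112 × 65) = -7280.00, centroid at (165.00, 90.50).
ΣA = 37520.00 mm²
ΣAx̄ = (44800.00)(140.00) + (-7280.00)(165.00) = 5070800.00 mm³
ΣAȳ = (44800.00)(80.00) + (-7280.00)(90.50) = 2925160.00 mm³
x̄ = 5070800.00 / 37520.00 = 135.15 mm
ȳ = 2925160.00 / 37520.00 = 77.96 mm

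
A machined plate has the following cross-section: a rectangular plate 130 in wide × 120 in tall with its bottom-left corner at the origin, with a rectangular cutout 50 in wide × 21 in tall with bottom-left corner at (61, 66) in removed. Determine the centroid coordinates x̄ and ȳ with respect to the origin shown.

x̄ = 63.48 in, ȳ = 58.81 in

plate: A = 130 × 120 = 15600.00, centroid at (65.00, 60.00).
hole: A = −(50 × 21) = -1050.00, centroid at (86.00, 76.50).
ΣA = 14550.00 in², ΣAx̄ = 923700.00 in³, ΣAȳ = 855675.00 in³.
x̄ = 923700.00/14550.00 = 63.48 in; ȳ = 855675.00/14550.00 = 58.81 in.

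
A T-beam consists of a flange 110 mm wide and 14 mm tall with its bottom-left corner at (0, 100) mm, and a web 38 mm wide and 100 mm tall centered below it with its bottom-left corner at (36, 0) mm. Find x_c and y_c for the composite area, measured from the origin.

web: A = 38 × 100 = 3800.00, centroid at (55.00, 50.00).
flange: A = 110 × 14 = 1540.00, centroid at (55.00, 107.00).
ΣA = 5340.00 mm²
ΣAx_c = (3800.00)(55.00) + (1540.00)(55.00) = 293700.00 mm³
ΣAy_c = (3800.00)(50.00) + (1540.00)(107.00) = 354780.00 mm³
x_c = 293700.00 / 5340.00 = 55.00 mm
y_c = 354780.00 / 5340.00 = 66.44 mm

x_c = 55.00 mm, y_c = 66.44 mm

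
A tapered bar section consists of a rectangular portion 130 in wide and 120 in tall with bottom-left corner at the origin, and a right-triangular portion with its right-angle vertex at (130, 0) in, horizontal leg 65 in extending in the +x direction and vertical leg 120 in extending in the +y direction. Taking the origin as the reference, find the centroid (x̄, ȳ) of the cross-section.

Part | A | x̄ᵢ | ȳᵢ | A·x̄ᵢ | A·ȳᵢ
rectangular portion | 15600.00 | 65.00 | 60.00 | 1014000.00 | 936000.00
triangular portion | 3900.00 | 151.67 | 40.00 | 591500.00 | 156000.00
Σ | 19500.00 |  |  | 1605500.00 | 1092000.00
x̄ = 1605500.00 / 19500.00 = 82.33 in
ȳ = 1092000.00 / 19500.00 = 56.00 in

x̄ = 82.33 in, ȳ = 56.00 in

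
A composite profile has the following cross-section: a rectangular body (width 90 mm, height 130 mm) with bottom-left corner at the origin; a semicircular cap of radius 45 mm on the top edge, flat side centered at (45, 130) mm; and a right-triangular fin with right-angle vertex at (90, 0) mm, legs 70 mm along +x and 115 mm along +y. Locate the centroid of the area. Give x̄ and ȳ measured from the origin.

x̄ = 59.55 mm, ȳ = 73.47 mm

rectangular body: A = 90 × 130 = 11700.00, centroid at (45.00, 65.00).
semicircular top: A = ½π·45² = 3180.86, centroid at (45.00, 149.10).
triangular fin: A = ½·70·115 = 4025.00, centroid at (113.33, 38.33).
ΣA = 18905.86 mm², ΣAx̄ = 1125805.48 mm³, ΣAȳ = 1389053.80 mm³.
x̄ = 1125805.48/18905.86 = 59.55 mm; ȳ = 1389053.80/18905.86 = 73.47 mm.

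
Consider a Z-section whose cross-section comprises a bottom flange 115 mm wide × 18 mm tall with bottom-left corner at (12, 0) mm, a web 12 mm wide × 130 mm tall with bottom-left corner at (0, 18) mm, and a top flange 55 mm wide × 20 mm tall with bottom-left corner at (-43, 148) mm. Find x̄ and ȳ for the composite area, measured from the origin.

bottom flange: A = 115 × 18 = 2070.00, centroid at (69.50, 9.00).
web: A = 12 × 130 = 1560.00, centroid at (6.00, 83.00).
top flange: A = 55 × 20 = 1100.00, centroid at (-15.50, 158.00).
ΣA = 4730.00 mm²
ΣAx̄ = (2070.00)(69.50) + (1560.00)(6.00) + (1100.00)(-15.50) = 136175.00 mm³
ΣAȳ = (2070.00)(9.00) + (1560.00)(83.00) + (1100.00)(158.00) = 321910.00 mm³
x̄ = 136175.00 / 4730.00 = 28.79 mm
ȳ = 321910.00 / 4730.00 = 68.06 mm

x̄ = 28.79 mm, ȳ = 68.06 mm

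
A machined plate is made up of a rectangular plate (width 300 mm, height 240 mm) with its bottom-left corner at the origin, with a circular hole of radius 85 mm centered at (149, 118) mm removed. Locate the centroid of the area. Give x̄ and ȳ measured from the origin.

x̄ = 150.46 mm, ȳ = 120.92 mm

Part | A | x̄ᵢ | ȳᵢ | A·x̄ᵢ | A·ȳᵢ
plate | 72000.00 | 150.00 | 120.00 | 10800000.00 | 8640000.00
hole | -22698.01 | 149.00 | 118.00 | -3382003.03 | -2678364.82
Σ | 49301.99 |  |  | 7417996.97 | 5961635.18
x̄ = 7417996.97 / 49301.99 = 150.46 mm
ȳ = 5961635.18 / 49301.99 = 120.92 mm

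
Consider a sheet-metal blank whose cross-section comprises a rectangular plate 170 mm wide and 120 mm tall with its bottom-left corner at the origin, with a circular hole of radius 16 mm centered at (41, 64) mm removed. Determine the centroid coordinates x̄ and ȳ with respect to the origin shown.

x̄ = 86.81 mm, ȳ = 59.84 mm

Part | A | x̄ᵢ | ȳᵢ | A·x̄ᵢ | A·ȳᵢ
plate | 20400.00 | 85.00 | 60.00 | 1734000.00 | 1224000.00
hole | -804.25 | 41.00 | 64.00 | -32974.16 | -51471.85
Σ | 19595.75 |  |  | 1701025.84 | 1172528.15
x̄ = 1701025.84 / 19595.75 = 86.81 mm
ȳ = 1172528.15 / 19595.75 = 59.84 mm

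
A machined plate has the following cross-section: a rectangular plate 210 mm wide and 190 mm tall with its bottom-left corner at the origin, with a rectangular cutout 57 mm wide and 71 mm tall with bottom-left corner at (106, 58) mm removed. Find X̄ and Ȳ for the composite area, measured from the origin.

X̄ = 101.67 mm, Ȳ = 95.17 mm

plate: A = 210 × 190 = 39900.00, centroid at (105.00, 95.00).
hole: A = −(57 × 71) = -4047.00, centroid at (134.50, 93.50).
ΣA = 35853.00 mm²
ΣAX̄ = (39900.00)(105.00) + (-4047.00)(134.50) = 3645178.50 mm³
ΣAȲ = (39900.00)(95.00) + (-4047.00)(93.50) = 3412105.50 mm³
X̄ = 3645178.50 / 35853.00 = 101.67 mm
Ȳ = 3412105.50 / 35853.00 = 95.17 mm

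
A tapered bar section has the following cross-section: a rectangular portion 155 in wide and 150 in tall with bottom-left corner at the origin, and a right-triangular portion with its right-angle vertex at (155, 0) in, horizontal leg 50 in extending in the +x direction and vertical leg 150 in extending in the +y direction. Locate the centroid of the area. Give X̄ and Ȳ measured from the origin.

Part | A | x̄ᵢ | ȳᵢ | A·x̄ᵢ | A·ȳᵢ
rectangular portion | 23250.00 | 77.50 | 75.00 | 1801875.00 | 1743750.00
triangular portion | 3750.00 | 171.67 | 50.00 | 643750.00 | 187500.00
Σ | 27000.00 |  |  | 2445625.00 | 1931250.00
X̄ = 2445625.00 / 27000.00 = 90.58 in
Ȳ = 1931250.00 / 27000.00 = 71.53 in

X̄ = 90.58 in, Ȳ = 71.53 in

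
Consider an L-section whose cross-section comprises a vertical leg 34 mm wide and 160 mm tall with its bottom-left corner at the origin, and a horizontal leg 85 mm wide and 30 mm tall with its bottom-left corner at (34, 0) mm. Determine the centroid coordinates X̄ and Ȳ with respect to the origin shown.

vertical leg: A = 34 × 160 = 5440.00, centroid at (17.00, 80.00).
horizontal leg: A = 85 × 30 = 2550.00, centroid at (76.50, 15.00).
ΣA = 7990.00 mm², ΣAX̄ = 287555.00 mm³, ΣAȲ = 473450.00 mm³.
X̄ = 287555.00/7990.00 = 35.99 mm; Ȳ = 473450.00/7990.00 = 59.26 mm.

X̄ = 35.99 mm, Ȳ = 59.26 mm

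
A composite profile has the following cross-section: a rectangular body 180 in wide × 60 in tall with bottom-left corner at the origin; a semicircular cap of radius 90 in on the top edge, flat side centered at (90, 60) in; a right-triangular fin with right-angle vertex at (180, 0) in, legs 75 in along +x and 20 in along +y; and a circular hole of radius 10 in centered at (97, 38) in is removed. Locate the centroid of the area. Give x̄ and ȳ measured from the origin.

x̄ = 93.51 in, ȳ = 65.38 in

rectangular body: A = 180 × 60 = 10800.00, centroid at (90.00, 30.00).
semicircular top: A = ½π·90² = 12723.45, centroid at (90.00, 98.20).
triangular fin: A = ½·75·20 = 750.00, centroid at (205.00, 6.67).
hole: A = −π·10² = -314.16, centroid at (97.00, 38.00).
ΣA = 23959.29 in²
ΣAx̄ = (10800.00)(90.00) + (12723.45)(90.00) + (750.00)(205.00) + (-314.16)(97.00) = 2240387.07 in³
ΣAȳ = (10800.00)(30.00) + (12723.45)(98.20) + (750.00)(6.67) + (-314.16)(38.00) = 1566468.96 in³
x̄ = 2240387.07 / 23959.29 = 93.51 in
ȳ = 1566468.96 / 23959.29 = 65.38 in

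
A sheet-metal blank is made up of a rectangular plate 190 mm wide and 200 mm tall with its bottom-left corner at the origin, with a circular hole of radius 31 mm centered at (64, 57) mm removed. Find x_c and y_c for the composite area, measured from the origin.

x_c = 97.68 mm, y_c = 103.71 mm

Part | A | x̄ᵢ | ȳᵢ | A·x̄ᵢ | A·ȳᵢ
plate | 38000.00 | 95.00 | 100.00 | 3610000.00 | 3800000.00
hole | -3019.07 | 64.00 | 57.00 | -193220.51 | -172087.02
Σ | 34980.93 |  |  | 3416779.49 | 3627912.98
x_c = 3416779.49 / 34980.93 = 97.68 mm
y_c = 3627912.98 / 34980.93 = 103.71 mm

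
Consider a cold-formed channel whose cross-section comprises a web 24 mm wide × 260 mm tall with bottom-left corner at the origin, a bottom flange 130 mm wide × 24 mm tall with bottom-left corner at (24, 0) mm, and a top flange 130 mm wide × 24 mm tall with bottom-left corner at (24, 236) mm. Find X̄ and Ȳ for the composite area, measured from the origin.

X̄ = 50.50 mm, Ȳ = 130.00 mm

web: A = 24 × 260 = 6240.00, centroid at (12.00, 130.00).
bottom flange: A = 130 × 24 = 3120.00, centroid at (89.00, 12.00).
top flange: A = 130 × 24 = 3120.00, centroid at (89.00, 248.00).
ΣA = 12480.00 mm², ΣAX̄ = 630240.00 mm³, ΣAȲ = 1622400.00 mm³.
X̄ = 630240.00/12480.00 = 50.50 mm; Ȳ = 1622400.00/12480.00 = 130.00 mm.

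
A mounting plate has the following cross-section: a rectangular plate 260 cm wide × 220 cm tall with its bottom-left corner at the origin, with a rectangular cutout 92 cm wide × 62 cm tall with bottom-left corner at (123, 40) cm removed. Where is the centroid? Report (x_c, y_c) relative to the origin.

x_c = 125.68 cm, y_c = 114.32 cm

Part | A | x̄ᵢ | ȳᵢ | A·x̄ᵢ | A·ȳᵢ
plate | 57200.00 | 130.00 | 110.00 | 7436000.00 | 6292000.00
hole | -5704.00 | 169.00 | 71.00 | -963976.00 | -404984.00
Σ | 51496.00 |  |  | 6472024.00 | 5887016.00
x_c = 6472024.00 / 51496.00 = 125.68 cm
y_c = 5887016.00 / 51496.00 = 114.32 cm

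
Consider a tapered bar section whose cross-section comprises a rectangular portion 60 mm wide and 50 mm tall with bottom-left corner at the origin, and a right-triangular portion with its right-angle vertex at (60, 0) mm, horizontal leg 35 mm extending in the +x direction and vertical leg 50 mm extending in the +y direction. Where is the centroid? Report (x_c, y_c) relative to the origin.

x_c = 39.41 mm, y_c = 23.12 mm

rectangular portion: A = 60 × 50 = 3000.00, centroid at (30.00, 25.00).
triangular portion: A = ½·35·50 = 875.00, centroid at (71.67, 16.67).
ΣA = 3875.00 mm²
ΣAx_c = (3000.00)(30.00) + (875.00)(71.67) = 152708.33 mm³
ΣAy_c = (3000.00)(25.00) + (875.00)(16.67) = 89583.33 mm³
x_c = 152708.33 / 3875.00 = 39.41 mm
y_c = 89583.33 / 3875.00 = 23.12 mm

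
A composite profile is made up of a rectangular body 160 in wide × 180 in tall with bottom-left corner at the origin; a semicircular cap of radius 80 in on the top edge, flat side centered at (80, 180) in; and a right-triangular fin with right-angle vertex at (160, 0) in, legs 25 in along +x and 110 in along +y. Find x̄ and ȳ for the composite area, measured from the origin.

Part | A | x̄ᵢ | ȳᵢ | A·x̄ᵢ | A·ȳᵢ
rectangular body | 28800.00 | 80.00 | 90.00 | 2304000.00 | 2592000.00
semicircular top | 10053.10 | 80.00 | 213.95 | 804247.72 | 2150890.70
triangular fin | 1375.00 | 168.33 | 36.67 | 231458.33 | 50416.67
Σ | 40228.10 |  |  | 3339706.05 | 4793307.37
x̄ = 3339706.05 / 40228.10 = 83.02 in
ȳ = 4793307.37 / 40228.10 = 119.15 in

x̄ = 83.02 in, ȳ = 119.15 in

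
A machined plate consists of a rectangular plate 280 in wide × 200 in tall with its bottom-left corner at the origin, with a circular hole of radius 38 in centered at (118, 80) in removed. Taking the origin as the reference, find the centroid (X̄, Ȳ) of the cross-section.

plate: A = 280 × 200 = 56000.00, centroid at (140.00, 100.00).
hole: A = −π·38² = -4536.46, centroid at (118.00, 80.00).
ΣA = 51463.54 in²
ΣAX̄ = (56000.00)(140.00) + (-4536.46)(118.00) = 7304697.74 in³
ΣAȲ = (56000.00)(100.00) + (-4536.46)(80.00) = 5237083.22 in³
X̄ = 7304697.74 / 51463.54 = 141.94 in
Ȳ = 5237083.22 / 51463.54 = 101.76 in

X̄ = 141.94 in, Ȳ = 101.76 in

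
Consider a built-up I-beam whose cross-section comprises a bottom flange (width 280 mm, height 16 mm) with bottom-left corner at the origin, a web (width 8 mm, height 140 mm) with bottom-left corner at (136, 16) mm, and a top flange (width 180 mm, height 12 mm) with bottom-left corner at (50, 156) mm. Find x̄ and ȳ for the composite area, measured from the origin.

x̄ = 140.00 mm, ȳ = 62.12 mm

bottom flange: A = 280 × 16 = 4480.00, centroid at (140.00, 8.00).
web: A = 8 × 140 = 1120.00, centroid at (140.00, 86.00).
top flange: A = 180 × 12 = 2160.00, centroid at (140.00, 162.00).
ΣA = 7760.00 mm²
ΣAx̄ = (4480.00)(140.00) + (1120.00)(140.00) + (2160.00)(140.00) = 1086400.00 mm³
ΣAȳ = (4480.00)(8.00) + (1120.00)(86.00) + (2160.00)(162.00) = 482080.00 mm³
x̄ = 1086400.00 / 7760.00 = 140.00 mm
ȳ = 482080.00 / 7760.00 = 62.12 mm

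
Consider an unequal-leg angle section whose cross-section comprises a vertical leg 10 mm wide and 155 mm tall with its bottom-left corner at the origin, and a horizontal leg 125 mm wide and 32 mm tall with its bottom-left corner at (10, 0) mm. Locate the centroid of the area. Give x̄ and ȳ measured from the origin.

x̄ = 53.65 mm, ȳ = 33.18 mm

vertical leg: A = 10 × 155 = 1550.00, centroid at (5.00, 77.50).
horizontal leg: A = 125 × 32 = 4000.00, centroid at (72.50, 16.00).
ΣA = 5550.00 mm², ΣAx̄ = 297750.00 mm³, ΣAȳ = 184125.00 mm³.
x̄ = 297750.00/5550.00 = 53.65 mm; ȳ = 184125.00/5550.00 = 33.18 mm.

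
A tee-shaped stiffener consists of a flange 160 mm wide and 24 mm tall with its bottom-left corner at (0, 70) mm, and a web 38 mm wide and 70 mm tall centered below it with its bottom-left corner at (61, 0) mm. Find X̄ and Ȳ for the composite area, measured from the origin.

X̄ = 80.00 mm, Ȳ = 62.77 mm

web: A = 38 × 70 = 2660.00, centroid at (80.00, 35.00).
flange: A = 160 × 24 = 3840.00, centroid at (80.00, 82.00).
ΣA = 6500.00 mm², ΣAX̄ = 520000.00 mm³, ΣAȲ = 407980.00 mm³.
X̄ = 520000.00/6500.00 = 80.00 mm; Ȳ = 407980.00/6500.00 = 62.77 mm.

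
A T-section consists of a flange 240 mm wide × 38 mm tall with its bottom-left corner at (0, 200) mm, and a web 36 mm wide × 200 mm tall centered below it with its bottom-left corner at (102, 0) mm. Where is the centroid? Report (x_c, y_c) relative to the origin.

x_c = 120.00 mm, y_c = 166.50 mm

Part | A | x̄ᵢ | ȳᵢ | A·x̄ᵢ | A·ȳᵢ
web | 7200.00 | 120.00 | 100.00 | 864000.00 | 720000.00
flange | 9120.00 | 120.00 | 219.00 | 1094400.00 | 1997280.00
Σ | 16320.00 |  |  | 1958400.00 | 2717280.00
x_c = 1958400.00 / 16320.00 = 120.00 mm
y_c = 2717280.00 / 16320.00 = 166.50 mm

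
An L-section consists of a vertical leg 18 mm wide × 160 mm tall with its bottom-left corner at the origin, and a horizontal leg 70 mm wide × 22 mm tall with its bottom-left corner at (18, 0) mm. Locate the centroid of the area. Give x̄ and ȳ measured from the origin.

Part | A | x̄ᵢ | ȳᵢ | A·x̄ᵢ | A·ȳᵢ
vertical leg | 2880.00 | 9.00 | 80.00 | 25920.00 | 230400.00
horizontal leg | 1540.00 | 53.00 | 11.00 | 81620.00 | 16940.00
Σ | 4420.00 |  |  | 107540.00 | 247340.00
x̄ = 107540.00 / 4420.00 = 24.33 mm
ȳ = 247340.00 / 4420.00 = 55.96 mm

x̄ = 24.33 mm, ȳ = 55.96 mm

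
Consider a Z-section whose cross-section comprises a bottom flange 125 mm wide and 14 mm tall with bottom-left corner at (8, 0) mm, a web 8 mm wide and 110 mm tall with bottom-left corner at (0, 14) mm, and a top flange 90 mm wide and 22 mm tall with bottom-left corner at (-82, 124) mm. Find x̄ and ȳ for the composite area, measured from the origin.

bottom flange: A = 125 × 14 = 1750.00, centroid at (70.50, 7.00).
web: A = 8 × 110 = 880.00, centroid at (4.00, 69.00).
top flange: A = 90 × 22 = 1980.00, centroid at (-37.00, 135.00).
ΣA = 4610.00 mm²
ΣAx̄ = (1750.00)(70.50) + (880.00)(4.00) + (1980.00)(-37.00) = 53635.00 mm³
ΣAȳ = (1750.00)(7.00) + (880.00)(69.00) + (1980.00)(135.00) = 340270.00 mm³
x̄ = 53635.00 / 4610.00 = 11.63 mm
ȳ = 340270.00 / 4610.00 = 73.81 mm

x̄ = 11.63 mm, ȳ = 73.81 mm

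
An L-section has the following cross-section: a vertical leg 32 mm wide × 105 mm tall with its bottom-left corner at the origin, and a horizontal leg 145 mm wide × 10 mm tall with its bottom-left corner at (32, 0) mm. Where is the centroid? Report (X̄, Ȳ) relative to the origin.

vertical leg: A = 32 × 105 = 3360.00, centroid at (16.00, 52.50).
horizontal leg: A = 145 × 10 = 1450.00, centroid at (104.50, 5.00).
ΣA = 4810.00 mm²
ΣAX̄ = (3360.00)(16.00) + (1450.00)(104.50) = 205285.00 mm³
ΣAȲ = (3360.00)(52.50) + (1450.00)(5.00) = 183650.00 mm³
X̄ = 205285.00 / 4810.00 = 42.68 mm
Ȳ = 183650.00 / 4810.00 = 38.18 mm

X̄ = 42.68 mm, Ȳ = 38.18 mm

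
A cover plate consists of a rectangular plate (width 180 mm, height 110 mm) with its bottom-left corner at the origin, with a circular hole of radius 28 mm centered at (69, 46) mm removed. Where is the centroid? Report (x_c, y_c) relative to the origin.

x_c = 92.98 mm, y_c = 56.28 mm

plate: A = 180 × 110 = 19800.00, centroid at (90.00, 55.00).
hole: A = −π·28² = -2463.01, centroid at (69.00, 46.00).
ΣA = 17336.99 mm², ΣAx_c = 1612052.40 mm³, ΣAy_c = 975701.60 mm³.
x_c = 1612052.40/17336.99 = 92.98 mm; y_c = 975701.60/17336.99 = 56.28 mm.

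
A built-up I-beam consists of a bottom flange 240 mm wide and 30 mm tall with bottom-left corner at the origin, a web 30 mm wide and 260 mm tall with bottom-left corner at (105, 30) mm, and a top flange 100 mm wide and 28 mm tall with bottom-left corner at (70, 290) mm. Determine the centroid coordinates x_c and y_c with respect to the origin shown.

x_c = 120.00 mm, y_c = 124.00 mm

Part | A | x̄ᵢ | ȳᵢ | A·x̄ᵢ | A·ȳᵢ
bottom flange | 7200.00 | 120.00 | 15.00 | 864000.00 | 108000.00
web | 7800.00 | 120.00 | 160.00 | 936000.00 | 1248000.00
top flange | 2800.00 | 120.00 | 304.00 | 336000.00 | 851200.00
Σ | 17800.00 |  |  | 2136000.00 | 2207200.00
x_c = 2136000.00 / 17800.00 = 120.00 mm
y_c = 2207200.00 / 17800.00 = 124.00 mm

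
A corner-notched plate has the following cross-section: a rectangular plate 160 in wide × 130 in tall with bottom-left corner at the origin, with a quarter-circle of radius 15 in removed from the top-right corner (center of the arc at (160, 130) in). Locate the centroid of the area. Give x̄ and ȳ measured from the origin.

x̄ = 79.37 in, ȳ = 64.50 in

Part | A | x̄ᵢ | ȳᵢ | A·x̄ᵢ | A·ȳᵢ
plate | 20800.00 | 80.00 | 65.00 | 1664000.00 | 1352000.00
removed quarter-circle | -176.71 | 153.63 | 123.63 | -27149.33 | -21847.90
Σ | 20623.29 |  |  | 1636850.67 | 1330152.10
x̄ = 1636850.67 / 20623.29 = 79.37 in
ȳ = 1330152.10 / 20623.29 = 64.50 in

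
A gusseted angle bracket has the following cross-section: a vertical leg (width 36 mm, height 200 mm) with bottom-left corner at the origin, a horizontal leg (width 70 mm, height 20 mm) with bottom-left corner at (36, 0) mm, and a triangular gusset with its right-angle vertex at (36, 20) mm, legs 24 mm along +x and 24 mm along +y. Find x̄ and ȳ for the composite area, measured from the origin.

vertical leg: A = 36 × 200 = 7200.00, centroid at (18.00, 100.00).
horizontal leg: A = 70 × 20 = 1400.00, centroid at (71.00, 10.00).
gusset: A = ½·24·24 = 288.00, centroid at (44.00, 28.00).
ΣA = 8888.00 mm²
ΣAx̄ = (7200.00)(18.00) + (1400.00)(71.00) + (288.00)(44.00) = 241672.00 mm³
ΣAȳ = (7200.00)(100.00) + (1400.00)(10.00) + (288.00)(28.00) = 742064.00 mm³
x̄ = 241672.00 / 8888.00 = 27.19 mm
ȳ = 742064.00 / 8888.00 = 83.49 mm

x̄ = 27.19 mm, ȳ = 83.49 mm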